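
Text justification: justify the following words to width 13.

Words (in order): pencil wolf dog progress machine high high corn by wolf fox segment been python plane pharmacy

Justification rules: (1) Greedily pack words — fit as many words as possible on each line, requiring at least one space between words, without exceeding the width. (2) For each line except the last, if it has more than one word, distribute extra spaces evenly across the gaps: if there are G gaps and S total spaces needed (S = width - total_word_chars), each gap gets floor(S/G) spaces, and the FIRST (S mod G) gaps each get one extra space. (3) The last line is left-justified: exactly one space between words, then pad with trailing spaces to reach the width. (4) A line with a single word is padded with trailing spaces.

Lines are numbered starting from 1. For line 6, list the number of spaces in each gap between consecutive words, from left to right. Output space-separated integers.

Answer: 2

Derivation:
Line 1: ['pencil', 'wolf'] (min_width=11, slack=2)
Line 2: ['dog', 'progress'] (min_width=12, slack=1)
Line 3: ['machine', 'high'] (min_width=12, slack=1)
Line 4: ['high', 'corn', 'by'] (min_width=12, slack=1)
Line 5: ['wolf', 'fox'] (min_width=8, slack=5)
Line 6: ['segment', 'been'] (min_width=12, slack=1)
Line 7: ['python', 'plane'] (min_width=12, slack=1)
Line 8: ['pharmacy'] (min_width=8, slack=5)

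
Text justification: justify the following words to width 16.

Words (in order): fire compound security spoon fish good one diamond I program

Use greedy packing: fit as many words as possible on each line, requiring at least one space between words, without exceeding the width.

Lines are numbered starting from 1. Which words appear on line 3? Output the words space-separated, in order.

Line 1: ['fire', 'compound'] (min_width=13, slack=3)
Line 2: ['security', 'spoon'] (min_width=14, slack=2)
Line 3: ['fish', 'good', 'one'] (min_width=13, slack=3)
Line 4: ['diamond', 'I'] (min_width=9, slack=7)
Line 5: ['program'] (min_width=7, slack=9)

Answer: fish good one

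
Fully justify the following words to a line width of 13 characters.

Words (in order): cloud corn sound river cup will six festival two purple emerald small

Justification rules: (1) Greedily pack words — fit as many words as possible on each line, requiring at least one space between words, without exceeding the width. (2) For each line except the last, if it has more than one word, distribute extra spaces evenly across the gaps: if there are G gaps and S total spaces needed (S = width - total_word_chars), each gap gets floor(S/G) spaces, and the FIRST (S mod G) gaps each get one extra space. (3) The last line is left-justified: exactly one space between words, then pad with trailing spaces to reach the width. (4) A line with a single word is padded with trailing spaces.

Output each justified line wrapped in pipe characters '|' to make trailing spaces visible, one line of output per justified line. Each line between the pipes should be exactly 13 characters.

Line 1: ['cloud', 'corn'] (min_width=10, slack=3)
Line 2: ['sound', 'river'] (min_width=11, slack=2)
Line 3: ['cup', 'will', 'six'] (min_width=12, slack=1)
Line 4: ['festival', 'two'] (min_width=12, slack=1)
Line 5: ['purple'] (min_width=6, slack=7)
Line 6: ['emerald', 'small'] (min_width=13, slack=0)

Answer: |cloud    corn|
|sound   river|
|cup  will six|
|festival  two|
|purple       |
|emerald small|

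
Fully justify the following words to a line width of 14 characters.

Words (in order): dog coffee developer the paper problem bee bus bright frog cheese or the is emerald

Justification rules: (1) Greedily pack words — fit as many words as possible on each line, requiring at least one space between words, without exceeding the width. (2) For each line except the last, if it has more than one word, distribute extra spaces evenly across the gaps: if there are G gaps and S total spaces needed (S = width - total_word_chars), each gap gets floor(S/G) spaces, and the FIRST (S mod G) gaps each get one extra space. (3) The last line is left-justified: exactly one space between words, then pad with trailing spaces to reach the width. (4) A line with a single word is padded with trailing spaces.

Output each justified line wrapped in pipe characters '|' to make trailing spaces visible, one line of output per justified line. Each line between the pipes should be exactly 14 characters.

Answer: |dog     coffee|
|developer  the|
|paper  problem|
|bee bus bright|
|frog cheese or|
|the is emerald|

Derivation:
Line 1: ['dog', 'coffee'] (min_width=10, slack=4)
Line 2: ['developer', 'the'] (min_width=13, slack=1)
Line 3: ['paper', 'problem'] (min_width=13, slack=1)
Line 4: ['bee', 'bus', 'bright'] (min_width=14, slack=0)
Line 5: ['frog', 'cheese', 'or'] (min_width=14, slack=0)
Line 6: ['the', 'is', 'emerald'] (min_width=14, slack=0)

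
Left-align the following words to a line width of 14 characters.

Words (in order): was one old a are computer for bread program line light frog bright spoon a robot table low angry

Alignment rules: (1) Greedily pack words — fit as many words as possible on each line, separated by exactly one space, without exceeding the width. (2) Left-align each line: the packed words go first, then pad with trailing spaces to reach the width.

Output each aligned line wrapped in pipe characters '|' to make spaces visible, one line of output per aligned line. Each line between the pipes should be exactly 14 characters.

Answer: |was one old a |
|are computer  |
|for bread     |
|program line  |
|light frog    |
|bright spoon a|
|robot table   |
|low angry     |

Derivation:
Line 1: ['was', 'one', 'old', 'a'] (min_width=13, slack=1)
Line 2: ['are', 'computer'] (min_width=12, slack=2)
Line 3: ['for', 'bread'] (min_width=9, slack=5)
Line 4: ['program', 'line'] (min_width=12, slack=2)
Line 5: ['light', 'frog'] (min_width=10, slack=4)
Line 6: ['bright', 'spoon', 'a'] (min_width=14, slack=0)
Line 7: ['robot', 'table'] (min_width=11, slack=3)
Line 8: ['low', 'angry'] (min_width=9, slack=5)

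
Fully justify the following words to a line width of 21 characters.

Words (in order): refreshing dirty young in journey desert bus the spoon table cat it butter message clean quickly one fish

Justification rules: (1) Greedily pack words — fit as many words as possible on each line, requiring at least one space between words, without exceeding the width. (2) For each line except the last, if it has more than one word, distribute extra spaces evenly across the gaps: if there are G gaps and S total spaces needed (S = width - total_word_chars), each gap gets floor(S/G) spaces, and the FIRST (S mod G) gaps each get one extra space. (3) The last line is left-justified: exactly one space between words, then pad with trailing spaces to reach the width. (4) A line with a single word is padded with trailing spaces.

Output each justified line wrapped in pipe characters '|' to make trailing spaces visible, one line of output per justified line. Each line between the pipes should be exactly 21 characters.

Answer: |refreshing      dirty|
|young    in   journey|
|desert  bus the spoon|
|table  cat  it butter|
|message clean quickly|
|one fish             |

Derivation:
Line 1: ['refreshing', 'dirty'] (min_width=16, slack=5)
Line 2: ['young', 'in', 'journey'] (min_width=16, slack=5)
Line 3: ['desert', 'bus', 'the', 'spoon'] (min_width=20, slack=1)
Line 4: ['table', 'cat', 'it', 'butter'] (min_width=19, slack=2)
Line 5: ['message', 'clean', 'quickly'] (min_width=21, slack=0)
Line 6: ['one', 'fish'] (min_width=8, slack=13)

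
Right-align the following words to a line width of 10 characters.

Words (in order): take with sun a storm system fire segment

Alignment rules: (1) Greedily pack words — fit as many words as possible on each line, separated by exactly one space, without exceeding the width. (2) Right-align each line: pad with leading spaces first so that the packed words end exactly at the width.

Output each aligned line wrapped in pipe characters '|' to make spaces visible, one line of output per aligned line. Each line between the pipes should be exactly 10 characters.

Answer: | take with|
|     sun a|
|     storm|
|    system|
|      fire|
|   segment|

Derivation:
Line 1: ['take', 'with'] (min_width=9, slack=1)
Line 2: ['sun', 'a'] (min_width=5, slack=5)
Line 3: ['storm'] (min_width=5, slack=5)
Line 4: ['system'] (min_width=6, slack=4)
Line 5: ['fire'] (min_width=4, slack=6)
Line 6: ['segment'] (min_width=7, slack=3)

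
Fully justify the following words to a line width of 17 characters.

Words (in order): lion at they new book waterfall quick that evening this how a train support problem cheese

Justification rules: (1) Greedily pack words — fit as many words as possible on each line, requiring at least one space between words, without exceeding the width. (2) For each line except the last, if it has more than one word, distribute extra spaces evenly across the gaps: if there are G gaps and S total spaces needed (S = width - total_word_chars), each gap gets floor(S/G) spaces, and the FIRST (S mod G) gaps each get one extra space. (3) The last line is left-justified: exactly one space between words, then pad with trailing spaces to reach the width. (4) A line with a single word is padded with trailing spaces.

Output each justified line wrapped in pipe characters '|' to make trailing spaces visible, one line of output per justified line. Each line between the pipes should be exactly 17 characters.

Answer: |lion  at they new|
|book    waterfall|
|quick        that|
|evening  this how|
|a  train  support|
|problem cheese   |

Derivation:
Line 1: ['lion', 'at', 'they', 'new'] (min_width=16, slack=1)
Line 2: ['book', 'waterfall'] (min_width=14, slack=3)
Line 3: ['quick', 'that'] (min_width=10, slack=7)
Line 4: ['evening', 'this', 'how'] (min_width=16, slack=1)
Line 5: ['a', 'train', 'support'] (min_width=15, slack=2)
Line 6: ['problem', 'cheese'] (min_width=14, slack=3)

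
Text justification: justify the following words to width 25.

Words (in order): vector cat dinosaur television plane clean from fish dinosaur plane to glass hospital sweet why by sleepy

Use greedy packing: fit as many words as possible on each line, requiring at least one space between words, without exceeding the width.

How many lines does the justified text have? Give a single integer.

Line 1: ['vector', 'cat', 'dinosaur'] (min_width=19, slack=6)
Line 2: ['television', 'plane', 'clean'] (min_width=22, slack=3)
Line 3: ['from', 'fish', 'dinosaur', 'plane'] (min_width=24, slack=1)
Line 4: ['to', 'glass', 'hospital', 'sweet'] (min_width=23, slack=2)
Line 5: ['why', 'by', 'sleepy'] (min_width=13, slack=12)
Total lines: 5

Answer: 5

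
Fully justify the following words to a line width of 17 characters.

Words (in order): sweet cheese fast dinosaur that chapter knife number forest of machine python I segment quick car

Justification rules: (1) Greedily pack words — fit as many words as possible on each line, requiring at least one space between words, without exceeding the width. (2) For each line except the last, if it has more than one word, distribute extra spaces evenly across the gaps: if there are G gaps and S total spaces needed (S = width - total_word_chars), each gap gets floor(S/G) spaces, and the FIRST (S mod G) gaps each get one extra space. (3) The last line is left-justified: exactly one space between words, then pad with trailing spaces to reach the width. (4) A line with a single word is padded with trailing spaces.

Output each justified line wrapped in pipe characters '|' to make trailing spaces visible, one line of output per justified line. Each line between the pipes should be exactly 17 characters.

Line 1: ['sweet', 'cheese', 'fast'] (min_width=17, slack=0)
Line 2: ['dinosaur', 'that'] (min_width=13, slack=4)
Line 3: ['chapter', 'knife'] (min_width=13, slack=4)
Line 4: ['number', 'forest', 'of'] (min_width=16, slack=1)
Line 5: ['machine', 'python', 'I'] (min_width=16, slack=1)
Line 6: ['segment', 'quick', 'car'] (min_width=17, slack=0)

Answer: |sweet cheese fast|
|dinosaur     that|
|chapter     knife|
|number  forest of|
|machine  python I|
|segment quick car|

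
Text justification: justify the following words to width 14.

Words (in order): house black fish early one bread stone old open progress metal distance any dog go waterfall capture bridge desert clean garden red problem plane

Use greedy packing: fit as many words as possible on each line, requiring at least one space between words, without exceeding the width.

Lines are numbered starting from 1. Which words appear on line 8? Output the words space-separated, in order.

Line 1: ['house', 'black'] (min_width=11, slack=3)
Line 2: ['fish', 'early', 'one'] (min_width=14, slack=0)
Line 3: ['bread', 'stone'] (min_width=11, slack=3)
Line 4: ['old', 'open'] (min_width=8, slack=6)
Line 5: ['progress', 'metal'] (min_width=14, slack=0)
Line 6: ['distance', 'any'] (min_width=12, slack=2)
Line 7: ['dog', 'go'] (min_width=6, slack=8)
Line 8: ['waterfall'] (min_width=9, slack=5)
Line 9: ['capture', 'bridge'] (min_width=14, slack=0)
Line 10: ['desert', 'clean'] (min_width=12, slack=2)
Line 11: ['garden', 'red'] (min_width=10, slack=4)
Line 12: ['problem', 'plane'] (min_width=13, slack=1)

Answer: waterfall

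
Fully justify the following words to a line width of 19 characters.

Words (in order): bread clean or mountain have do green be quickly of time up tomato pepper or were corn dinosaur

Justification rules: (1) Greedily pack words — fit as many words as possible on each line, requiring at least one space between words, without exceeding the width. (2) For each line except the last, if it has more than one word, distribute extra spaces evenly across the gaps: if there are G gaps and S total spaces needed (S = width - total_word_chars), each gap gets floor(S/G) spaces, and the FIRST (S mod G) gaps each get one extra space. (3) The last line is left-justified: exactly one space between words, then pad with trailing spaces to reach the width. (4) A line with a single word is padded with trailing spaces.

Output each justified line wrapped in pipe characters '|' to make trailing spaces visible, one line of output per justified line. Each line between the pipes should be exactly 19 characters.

Answer: |bread    clean   or|
|mountain   have  do|
|green be quickly of|
|time    up   tomato|
|pepper or were corn|
|dinosaur           |

Derivation:
Line 1: ['bread', 'clean', 'or'] (min_width=14, slack=5)
Line 2: ['mountain', 'have', 'do'] (min_width=16, slack=3)
Line 3: ['green', 'be', 'quickly', 'of'] (min_width=19, slack=0)
Line 4: ['time', 'up', 'tomato'] (min_width=14, slack=5)
Line 5: ['pepper', 'or', 'were', 'corn'] (min_width=19, slack=0)
Line 6: ['dinosaur'] (min_width=8, slack=11)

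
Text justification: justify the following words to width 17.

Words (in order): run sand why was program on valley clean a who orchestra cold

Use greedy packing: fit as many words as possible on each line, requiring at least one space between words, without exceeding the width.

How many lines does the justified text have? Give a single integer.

Answer: 4

Derivation:
Line 1: ['run', 'sand', 'why', 'was'] (min_width=16, slack=1)
Line 2: ['program', 'on', 'valley'] (min_width=17, slack=0)
Line 3: ['clean', 'a', 'who'] (min_width=11, slack=6)
Line 4: ['orchestra', 'cold'] (min_width=14, slack=3)
Total lines: 4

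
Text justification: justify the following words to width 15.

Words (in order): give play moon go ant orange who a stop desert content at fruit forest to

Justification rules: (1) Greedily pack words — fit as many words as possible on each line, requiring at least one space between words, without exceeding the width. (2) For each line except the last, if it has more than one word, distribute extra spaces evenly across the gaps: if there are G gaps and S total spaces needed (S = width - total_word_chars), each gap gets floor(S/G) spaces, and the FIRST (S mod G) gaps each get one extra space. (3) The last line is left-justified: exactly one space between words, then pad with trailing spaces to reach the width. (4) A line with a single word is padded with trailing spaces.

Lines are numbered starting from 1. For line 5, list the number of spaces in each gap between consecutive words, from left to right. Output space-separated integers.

Line 1: ['give', 'play', 'moon'] (min_width=14, slack=1)
Line 2: ['go', 'ant', 'orange'] (min_width=13, slack=2)
Line 3: ['who', 'a', 'stop'] (min_width=10, slack=5)
Line 4: ['desert', 'content'] (min_width=14, slack=1)
Line 5: ['at', 'fruit', 'forest'] (min_width=15, slack=0)
Line 6: ['to'] (min_width=2, slack=13)

Answer: 1 1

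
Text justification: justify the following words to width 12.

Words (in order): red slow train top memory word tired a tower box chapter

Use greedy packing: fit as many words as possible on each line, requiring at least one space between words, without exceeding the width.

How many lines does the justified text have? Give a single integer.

Line 1: ['red', 'slow'] (min_width=8, slack=4)
Line 2: ['train', 'top'] (min_width=9, slack=3)
Line 3: ['memory', 'word'] (min_width=11, slack=1)
Line 4: ['tired', 'a'] (min_width=7, slack=5)
Line 5: ['tower', 'box'] (min_width=9, slack=3)
Line 6: ['chapter'] (min_width=7, slack=5)
Total lines: 6

Answer: 6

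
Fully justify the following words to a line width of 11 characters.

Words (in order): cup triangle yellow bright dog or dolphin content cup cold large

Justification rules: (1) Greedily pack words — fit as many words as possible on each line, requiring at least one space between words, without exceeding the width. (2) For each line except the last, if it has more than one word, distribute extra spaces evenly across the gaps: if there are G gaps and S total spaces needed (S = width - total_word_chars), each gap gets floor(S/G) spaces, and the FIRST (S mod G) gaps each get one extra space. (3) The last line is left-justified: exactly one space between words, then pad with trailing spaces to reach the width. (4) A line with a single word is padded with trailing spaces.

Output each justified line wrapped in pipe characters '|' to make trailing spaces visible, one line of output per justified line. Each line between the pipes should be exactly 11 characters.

Answer: |cup        |
|triangle   |
|yellow     |
|bright  dog|
|or  dolphin|
|content cup|
|cold large |

Derivation:
Line 1: ['cup'] (min_width=3, slack=8)
Line 2: ['triangle'] (min_width=8, slack=3)
Line 3: ['yellow'] (min_width=6, slack=5)
Line 4: ['bright', 'dog'] (min_width=10, slack=1)
Line 5: ['or', 'dolphin'] (min_width=10, slack=1)
Line 6: ['content', 'cup'] (min_width=11, slack=0)
Line 7: ['cold', 'large'] (min_width=10, slack=1)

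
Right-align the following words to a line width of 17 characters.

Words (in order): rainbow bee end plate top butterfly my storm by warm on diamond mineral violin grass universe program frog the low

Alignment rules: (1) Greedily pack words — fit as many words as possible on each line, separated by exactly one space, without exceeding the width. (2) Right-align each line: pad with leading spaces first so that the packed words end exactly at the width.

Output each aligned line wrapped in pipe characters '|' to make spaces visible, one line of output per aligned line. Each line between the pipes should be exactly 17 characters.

Answer: |  rainbow bee end|
|        plate top|
|     butterfly my|
| storm by warm on|
|  diamond mineral|
|     violin grass|
| universe program|
|     frog the low|

Derivation:
Line 1: ['rainbow', 'bee', 'end'] (min_width=15, slack=2)
Line 2: ['plate', 'top'] (min_width=9, slack=8)
Line 3: ['butterfly', 'my'] (min_width=12, slack=5)
Line 4: ['storm', 'by', 'warm', 'on'] (min_width=16, slack=1)
Line 5: ['diamond', 'mineral'] (min_width=15, slack=2)
Line 6: ['violin', 'grass'] (min_width=12, slack=5)
Line 7: ['universe', 'program'] (min_width=16, slack=1)
Line 8: ['frog', 'the', 'low'] (min_width=12, slack=5)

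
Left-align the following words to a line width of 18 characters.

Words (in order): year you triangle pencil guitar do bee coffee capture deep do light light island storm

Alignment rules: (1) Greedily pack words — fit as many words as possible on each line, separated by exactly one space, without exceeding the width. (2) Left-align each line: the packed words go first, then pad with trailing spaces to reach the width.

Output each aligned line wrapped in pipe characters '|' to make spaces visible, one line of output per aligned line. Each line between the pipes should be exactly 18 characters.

Answer: |year you triangle |
|pencil guitar do  |
|bee coffee capture|
|deep do light     |
|light island storm|

Derivation:
Line 1: ['year', 'you', 'triangle'] (min_width=17, slack=1)
Line 2: ['pencil', 'guitar', 'do'] (min_width=16, slack=2)
Line 3: ['bee', 'coffee', 'capture'] (min_width=18, slack=0)
Line 4: ['deep', 'do', 'light'] (min_width=13, slack=5)
Line 5: ['light', 'island', 'storm'] (min_width=18, slack=0)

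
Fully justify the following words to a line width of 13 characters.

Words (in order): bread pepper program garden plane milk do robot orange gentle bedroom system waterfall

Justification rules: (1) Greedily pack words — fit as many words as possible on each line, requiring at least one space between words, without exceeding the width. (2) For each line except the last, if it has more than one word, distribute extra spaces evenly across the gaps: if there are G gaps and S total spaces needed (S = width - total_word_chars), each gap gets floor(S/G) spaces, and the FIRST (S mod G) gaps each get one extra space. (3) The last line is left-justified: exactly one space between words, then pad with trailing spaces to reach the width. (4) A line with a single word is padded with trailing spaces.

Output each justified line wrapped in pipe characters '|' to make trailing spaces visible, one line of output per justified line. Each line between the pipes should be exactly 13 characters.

Answer: |bread  pepper|
|program      |
|garden  plane|
|milk do robot|
|orange gentle|
|bedroom      |
|system       |
|waterfall    |

Derivation:
Line 1: ['bread', 'pepper'] (min_width=12, slack=1)
Line 2: ['program'] (min_width=7, slack=6)
Line 3: ['garden', 'plane'] (min_width=12, slack=1)
Line 4: ['milk', 'do', 'robot'] (min_width=13, slack=0)
Line 5: ['orange', 'gentle'] (min_width=13, slack=0)
Line 6: ['bedroom'] (min_width=7, slack=6)
Line 7: ['system'] (min_width=6, slack=7)
Line 8: ['waterfall'] (min_width=9, slack=4)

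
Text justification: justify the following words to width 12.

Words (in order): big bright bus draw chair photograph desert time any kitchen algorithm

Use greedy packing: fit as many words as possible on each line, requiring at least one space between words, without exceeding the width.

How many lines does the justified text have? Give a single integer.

Line 1: ['big', 'bright'] (min_width=10, slack=2)
Line 2: ['bus', 'draw'] (min_width=8, slack=4)
Line 3: ['chair'] (min_width=5, slack=7)
Line 4: ['photograph'] (min_width=10, slack=2)
Line 5: ['desert', 'time'] (min_width=11, slack=1)
Line 6: ['any', 'kitchen'] (min_width=11, slack=1)
Line 7: ['algorithm'] (min_width=9, slack=3)
Total lines: 7

Answer: 7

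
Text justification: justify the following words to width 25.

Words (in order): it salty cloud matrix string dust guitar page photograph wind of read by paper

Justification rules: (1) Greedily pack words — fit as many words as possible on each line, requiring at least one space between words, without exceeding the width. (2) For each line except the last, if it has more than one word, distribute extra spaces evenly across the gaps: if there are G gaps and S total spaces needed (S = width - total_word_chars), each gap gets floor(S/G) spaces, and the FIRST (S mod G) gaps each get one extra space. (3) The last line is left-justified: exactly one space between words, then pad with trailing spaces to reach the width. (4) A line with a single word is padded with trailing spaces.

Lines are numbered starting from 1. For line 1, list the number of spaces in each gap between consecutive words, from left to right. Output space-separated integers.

Answer: 3 2 2

Derivation:
Line 1: ['it', 'salty', 'cloud', 'matrix'] (min_width=21, slack=4)
Line 2: ['string', 'dust', 'guitar', 'page'] (min_width=23, slack=2)
Line 3: ['photograph', 'wind', 'of', 'read'] (min_width=23, slack=2)
Line 4: ['by', 'paper'] (min_width=8, slack=17)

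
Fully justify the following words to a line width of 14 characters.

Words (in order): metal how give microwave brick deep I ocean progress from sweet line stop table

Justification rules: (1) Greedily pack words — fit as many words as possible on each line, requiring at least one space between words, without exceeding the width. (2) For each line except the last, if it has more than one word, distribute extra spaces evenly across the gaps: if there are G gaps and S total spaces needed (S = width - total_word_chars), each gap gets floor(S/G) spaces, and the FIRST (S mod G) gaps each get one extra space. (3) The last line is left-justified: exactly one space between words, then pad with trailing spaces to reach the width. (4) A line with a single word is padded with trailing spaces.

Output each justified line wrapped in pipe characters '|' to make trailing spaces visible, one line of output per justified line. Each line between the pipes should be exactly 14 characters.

Line 1: ['metal', 'how', 'give'] (min_width=14, slack=0)
Line 2: ['microwave'] (min_width=9, slack=5)
Line 3: ['brick', 'deep', 'I'] (min_width=12, slack=2)
Line 4: ['ocean', 'progress'] (min_width=14, slack=0)
Line 5: ['from', 'sweet'] (min_width=10, slack=4)
Line 6: ['line', 'stop'] (min_width=9, slack=5)
Line 7: ['table'] (min_width=5, slack=9)

Answer: |metal how give|
|microwave     |
|brick  deep  I|
|ocean progress|
|from     sweet|
|line      stop|
|table         |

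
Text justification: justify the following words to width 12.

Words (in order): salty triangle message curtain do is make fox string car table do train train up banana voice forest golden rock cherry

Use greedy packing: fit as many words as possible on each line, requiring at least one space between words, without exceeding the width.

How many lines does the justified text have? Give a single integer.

Answer: 12

Derivation:
Line 1: ['salty'] (min_width=5, slack=7)
Line 2: ['triangle'] (min_width=8, slack=4)
Line 3: ['message'] (min_width=7, slack=5)
Line 4: ['curtain', 'do'] (min_width=10, slack=2)
Line 5: ['is', 'make', 'fox'] (min_width=11, slack=1)
Line 6: ['string', 'car'] (min_width=10, slack=2)
Line 7: ['table', 'do'] (min_width=8, slack=4)
Line 8: ['train', 'train'] (min_width=11, slack=1)
Line 9: ['up', 'banana'] (min_width=9, slack=3)
Line 10: ['voice', 'forest'] (min_width=12, slack=0)
Line 11: ['golden', 'rock'] (min_width=11, slack=1)
Line 12: ['cherry'] (min_width=6, slack=6)
Total lines: 12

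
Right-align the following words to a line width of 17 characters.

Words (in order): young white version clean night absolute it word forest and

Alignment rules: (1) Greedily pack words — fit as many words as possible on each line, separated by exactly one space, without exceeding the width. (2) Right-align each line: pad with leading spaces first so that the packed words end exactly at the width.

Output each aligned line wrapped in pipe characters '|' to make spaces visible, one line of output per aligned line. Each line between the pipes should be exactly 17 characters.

Answer: |      young white|
|    version clean|
|night absolute it|
|  word forest and|

Derivation:
Line 1: ['young', 'white'] (min_width=11, slack=6)
Line 2: ['version', 'clean'] (min_width=13, slack=4)
Line 3: ['night', 'absolute', 'it'] (min_width=17, slack=0)
Line 4: ['word', 'forest', 'and'] (min_width=15, slack=2)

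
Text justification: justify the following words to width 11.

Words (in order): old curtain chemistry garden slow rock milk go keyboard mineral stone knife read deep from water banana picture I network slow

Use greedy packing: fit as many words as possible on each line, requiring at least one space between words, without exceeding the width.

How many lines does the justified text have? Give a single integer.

Line 1: ['old', 'curtain'] (min_width=11, slack=0)
Line 2: ['chemistry'] (min_width=9, slack=2)
Line 3: ['garden', 'slow'] (min_width=11, slack=0)
Line 4: ['rock', 'milk'] (min_width=9, slack=2)
Line 5: ['go', 'keyboard'] (min_width=11, slack=0)
Line 6: ['mineral'] (min_width=7, slack=4)
Line 7: ['stone', 'knife'] (min_width=11, slack=0)
Line 8: ['read', 'deep'] (min_width=9, slack=2)
Line 9: ['from', 'water'] (min_width=10, slack=1)
Line 10: ['banana'] (min_width=6, slack=5)
Line 11: ['picture', 'I'] (min_width=9, slack=2)
Line 12: ['network'] (min_width=7, slack=4)
Line 13: ['slow'] (min_width=4, slack=7)
Total lines: 13

Answer: 13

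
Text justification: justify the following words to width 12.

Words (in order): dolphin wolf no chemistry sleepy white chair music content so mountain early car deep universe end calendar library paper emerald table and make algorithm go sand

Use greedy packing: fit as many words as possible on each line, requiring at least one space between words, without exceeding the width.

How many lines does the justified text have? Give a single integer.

Line 1: ['dolphin', 'wolf'] (min_width=12, slack=0)
Line 2: ['no', 'chemistry'] (min_width=12, slack=0)
Line 3: ['sleepy', 'white'] (min_width=12, slack=0)
Line 4: ['chair', 'music'] (min_width=11, slack=1)
Line 5: ['content', 'so'] (min_width=10, slack=2)
Line 6: ['mountain'] (min_width=8, slack=4)
Line 7: ['early', 'car'] (min_width=9, slack=3)
Line 8: ['deep'] (min_width=4, slack=8)
Line 9: ['universe', 'end'] (min_width=12, slack=0)
Line 10: ['calendar'] (min_width=8, slack=4)
Line 11: ['library'] (min_width=7, slack=5)
Line 12: ['paper'] (min_width=5, slack=7)
Line 13: ['emerald'] (min_width=7, slack=5)
Line 14: ['table', 'and'] (min_width=9, slack=3)
Line 15: ['make'] (min_width=4, slack=8)
Line 16: ['algorithm', 'go'] (min_width=12, slack=0)
Line 17: ['sand'] (min_width=4, slack=8)
Total lines: 17

Answer: 17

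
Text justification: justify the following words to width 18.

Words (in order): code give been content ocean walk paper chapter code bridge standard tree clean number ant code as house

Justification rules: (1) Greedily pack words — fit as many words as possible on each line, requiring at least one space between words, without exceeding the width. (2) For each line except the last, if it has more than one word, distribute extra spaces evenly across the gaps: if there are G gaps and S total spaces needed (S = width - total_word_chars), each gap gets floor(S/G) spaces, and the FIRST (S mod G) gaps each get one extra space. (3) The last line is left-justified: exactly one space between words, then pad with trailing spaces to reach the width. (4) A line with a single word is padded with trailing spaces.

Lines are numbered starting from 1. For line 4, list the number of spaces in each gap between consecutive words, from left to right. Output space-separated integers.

Line 1: ['code', 'give', 'been'] (min_width=14, slack=4)
Line 2: ['content', 'ocean', 'walk'] (min_width=18, slack=0)
Line 3: ['paper', 'chapter', 'code'] (min_width=18, slack=0)
Line 4: ['bridge', 'standard'] (min_width=15, slack=3)
Line 5: ['tree', 'clean', 'number'] (min_width=17, slack=1)
Line 6: ['ant', 'code', 'as', 'house'] (min_width=17, slack=1)

Answer: 4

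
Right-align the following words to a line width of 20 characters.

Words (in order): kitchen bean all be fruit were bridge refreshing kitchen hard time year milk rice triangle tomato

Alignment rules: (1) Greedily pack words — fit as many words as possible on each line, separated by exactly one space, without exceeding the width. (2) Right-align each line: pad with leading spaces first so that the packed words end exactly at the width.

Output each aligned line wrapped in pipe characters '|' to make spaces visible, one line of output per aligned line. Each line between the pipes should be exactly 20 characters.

Answer: | kitchen bean all be|
|   fruit were bridge|
|  refreshing kitchen|
| hard time year milk|
|rice triangle tomato|

Derivation:
Line 1: ['kitchen', 'bean', 'all', 'be'] (min_width=19, slack=1)
Line 2: ['fruit', 'were', 'bridge'] (min_width=17, slack=3)
Line 3: ['refreshing', 'kitchen'] (min_width=18, slack=2)
Line 4: ['hard', 'time', 'year', 'milk'] (min_width=19, slack=1)
Line 5: ['rice', 'triangle', 'tomato'] (min_width=20, slack=0)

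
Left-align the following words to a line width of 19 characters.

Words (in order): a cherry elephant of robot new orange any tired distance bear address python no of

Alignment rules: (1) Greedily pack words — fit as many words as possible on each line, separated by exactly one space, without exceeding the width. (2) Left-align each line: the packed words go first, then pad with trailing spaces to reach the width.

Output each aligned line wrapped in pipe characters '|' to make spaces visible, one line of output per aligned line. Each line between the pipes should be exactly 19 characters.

Line 1: ['a', 'cherry', 'elephant'] (min_width=17, slack=2)
Line 2: ['of', 'robot', 'new', 'orange'] (min_width=19, slack=0)
Line 3: ['any', 'tired', 'distance'] (min_width=18, slack=1)
Line 4: ['bear', 'address', 'python'] (min_width=19, slack=0)
Line 5: ['no', 'of'] (min_width=5, slack=14)

Answer: |a cherry elephant  |
|of robot new orange|
|any tired distance |
|bear address python|
|no of              |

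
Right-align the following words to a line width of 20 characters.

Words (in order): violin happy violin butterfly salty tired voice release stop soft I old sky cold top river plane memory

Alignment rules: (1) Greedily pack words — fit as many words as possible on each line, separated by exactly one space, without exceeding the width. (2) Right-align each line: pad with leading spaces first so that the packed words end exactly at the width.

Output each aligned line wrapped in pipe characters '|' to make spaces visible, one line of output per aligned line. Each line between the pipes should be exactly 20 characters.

Answer: | violin happy violin|
|     butterfly salty|
| tired voice release|
| stop soft I old sky|
|cold top river plane|
|              memory|

Derivation:
Line 1: ['violin', 'happy', 'violin'] (min_width=19, slack=1)
Line 2: ['butterfly', 'salty'] (min_width=15, slack=5)
Line 3: ['tired', 'voice', 'release'] (min_width=19, slack=1)
Line 4: ['stop', 'soft', 'I', 'old', 'sky'] (min_width=19, slack=1)
Line 5: ['cold', 'top', 'river', 'plane'] (min_width=20, slack=0)
Line 6: ['memory'] (min_width=6, slack=14)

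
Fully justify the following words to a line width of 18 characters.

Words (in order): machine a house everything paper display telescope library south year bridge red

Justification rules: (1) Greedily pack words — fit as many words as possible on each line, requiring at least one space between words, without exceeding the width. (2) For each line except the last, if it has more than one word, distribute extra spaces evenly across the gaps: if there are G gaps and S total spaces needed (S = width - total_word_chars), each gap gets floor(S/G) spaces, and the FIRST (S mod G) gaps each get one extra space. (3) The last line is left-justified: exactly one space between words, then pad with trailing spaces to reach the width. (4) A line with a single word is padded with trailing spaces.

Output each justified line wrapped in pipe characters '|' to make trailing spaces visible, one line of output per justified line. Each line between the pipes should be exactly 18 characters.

Answer: |machine   a  house|
|everything   paper|
|display  telescope|
|library south year|
|bridge red        |

Derivation:
Line 1: ['machine', 'a', 'house'] (min_width=15, slack=3)
Line 2: ['everything', 'paper'] (min_width=16, slack=2)
Line 3: ['display', 'telescope'] (min_width=17, slack=1)
Line 4: ['library', 'south', 'year'] (min_width=18, slack=0)
Line 5: ['bridge', 'red'] (min_width=10, slack=8)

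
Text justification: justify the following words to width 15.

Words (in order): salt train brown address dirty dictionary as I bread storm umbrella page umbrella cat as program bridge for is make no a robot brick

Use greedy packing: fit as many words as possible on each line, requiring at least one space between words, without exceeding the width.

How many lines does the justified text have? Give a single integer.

Answer: 10

Derivation:
Line 1: ['salt', 'train'] (min_width=10, slack=5)
Line 2: ['brown', 'address'] (min_width=13, slack=2)
Line 3: ['dirty'] (min_width=5, slack=10)
Line 4: ['dictionary', 'as', 'I'] (min_width=15, slack=0)
Line 5: ['bread', 'storm'] (min_width=11, slack=4)
Line 6: ['umbrella', 'page'] (min_width=13, slack=2)
Line 7: ['umbrella', 'cat', 'as'] (min_width=15, slack=0)
Line 8: ['program', 'bridge'] (min_width=14, slack=1)
Line 9: ['for', 'is', 'make', 'no'] (min_width=14, slack=1)
Line 10: ['a', 'robot', 'brick'] (min_width=13, slack=2)
Total lines: 10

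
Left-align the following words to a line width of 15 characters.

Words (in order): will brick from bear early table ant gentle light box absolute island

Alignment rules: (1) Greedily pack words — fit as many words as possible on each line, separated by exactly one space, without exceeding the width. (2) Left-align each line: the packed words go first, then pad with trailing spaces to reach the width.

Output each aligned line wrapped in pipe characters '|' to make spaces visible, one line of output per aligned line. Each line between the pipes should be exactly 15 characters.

Answer: |will brick from|
|bear early     |
|table ant      |
|gentle light   |
|box absolute   |
|island         |

Derivation:
Line 1: ['will', 'brick', 'from'] (min_width=15, slack=0)
Line 2: ['bear', 'early'] (min_width=10, slack=5)
Line 3: ['table', 'ant'] (min_width=9, slack=6)
Line 4: ['gentle', 'light'] (min_width=12, slack=3)
Line 5: ['box', 'absolute'] (min_width=12, slack=3)
Line 6: ['island'] (min_width=6, slack=9)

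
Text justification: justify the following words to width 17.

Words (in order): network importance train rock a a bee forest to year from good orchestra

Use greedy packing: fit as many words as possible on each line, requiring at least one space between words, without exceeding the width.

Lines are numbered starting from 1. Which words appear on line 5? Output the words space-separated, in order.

Answer: from good

Derivation:
Line 1: ['network'] (min_width=7, slack=10)
Line 2: ['importance', 'train'] (min_width=16, slack=1)
Line 3: ['rock', 'a', 'a', 'bee'] (min_width=12, slack=5)
Line 4: ['forest', 'to', 'year'] (min_width=14, slack=3)
Line 5: ['from', 'good'] (min_width=9, slack=8)
Line 6: ['orchestra'] (min_width=9, slack=8)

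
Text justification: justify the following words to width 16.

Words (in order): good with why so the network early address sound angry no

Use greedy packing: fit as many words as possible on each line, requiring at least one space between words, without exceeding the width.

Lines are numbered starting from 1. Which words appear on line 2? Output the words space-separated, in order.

Answer: the network

Derivation:
Line 1: ['good', 'with', 'why', 'so'] (min_width=16, slack=0)
Line 2: ['the', 'network'] (min_width=11, slack=5)
Line 3: ['early', 'address'] (min_width=13, slack=3)
Line 4: ['sound', 'angry', 'no'] (min_width=14, slack=2)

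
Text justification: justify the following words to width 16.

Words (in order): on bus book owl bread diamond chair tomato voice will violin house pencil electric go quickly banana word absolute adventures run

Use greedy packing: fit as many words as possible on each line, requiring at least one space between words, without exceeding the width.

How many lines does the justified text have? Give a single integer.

Line 1: ['on', 'bus', 'book', 'owl'] (min_width=15, slack=1)
Line 2: ['bread', 'diamond'] (min_width=13, slack=3)
Line 3: ['chair', 'tomato'] (min_width=12, slack=4)
Line 4: ['voice', 'will'] (min_width=10, slack=6)
Line 5: ['violin', 'house'] (min_width=12, slack=4)
Line 6: ['pencil', 'electric'] (min_width=15, slack=1)
Line 7: ['go', 'quickly'] (min_width=10, slack=6)
Line 8: ['banana', 'word'] (min_width=11, slack=5)
Line 9: ['absolute'] (min_width=8, slack=8)
Line 10: ['adventures', 'run'] (min_width=14, slack=2)
Total lines: 10

Answer: 10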